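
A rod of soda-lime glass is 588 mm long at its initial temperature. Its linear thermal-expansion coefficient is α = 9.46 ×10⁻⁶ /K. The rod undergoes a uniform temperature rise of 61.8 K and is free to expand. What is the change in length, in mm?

0.344 mm

ΔL = α·L₀·ΔT = 9.46×10⁻⁶ × 588 mm × 61.80 K = 0.344 mm.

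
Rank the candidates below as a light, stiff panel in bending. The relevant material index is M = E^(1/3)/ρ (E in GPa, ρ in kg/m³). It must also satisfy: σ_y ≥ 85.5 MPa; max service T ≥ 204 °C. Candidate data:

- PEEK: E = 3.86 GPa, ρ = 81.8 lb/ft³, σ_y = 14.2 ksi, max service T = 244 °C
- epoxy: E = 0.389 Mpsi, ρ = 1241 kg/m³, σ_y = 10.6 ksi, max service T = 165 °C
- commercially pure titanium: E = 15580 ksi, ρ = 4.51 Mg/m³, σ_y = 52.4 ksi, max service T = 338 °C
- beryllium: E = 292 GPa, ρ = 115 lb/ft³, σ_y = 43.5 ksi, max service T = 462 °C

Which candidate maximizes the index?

beryllium

Screen on constraints: σ_y ≥ 85.5 MPa; max service T ≥ 204 °C. Survivors: PEEK, commercially pure titanium, beryllium.
In SI units:
  PEEK: E = 3.860 GPa, ρ = 1310 kg/m³
  commercially pure titanium: E = 107.4 GPa, ρ = 4510 kg/m³
  beryllium: E = 292.0 GPa, ρ = 1842 kg/m³
  beryllium: M = 3.60×10⁻³
  PEEK: M = 1.20×10⁻³
  commercially pure titanium: M = 1.05×10⁻³
The maximum is for beryllium.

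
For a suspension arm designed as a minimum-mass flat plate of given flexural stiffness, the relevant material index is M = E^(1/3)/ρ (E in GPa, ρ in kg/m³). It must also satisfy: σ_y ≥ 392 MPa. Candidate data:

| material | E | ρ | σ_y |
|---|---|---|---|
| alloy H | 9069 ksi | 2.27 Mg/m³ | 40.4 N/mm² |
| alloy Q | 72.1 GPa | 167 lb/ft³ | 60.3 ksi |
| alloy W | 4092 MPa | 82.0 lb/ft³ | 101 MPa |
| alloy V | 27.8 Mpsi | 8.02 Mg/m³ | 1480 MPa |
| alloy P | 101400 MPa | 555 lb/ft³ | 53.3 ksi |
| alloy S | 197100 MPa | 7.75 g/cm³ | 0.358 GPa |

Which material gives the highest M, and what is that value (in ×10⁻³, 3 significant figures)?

alloy Q, M = 1.56×10⁻³

Screen on constraints: σ_y ≥ 392 MPa. Survivors: alloy Q, alloy V.
After converting to SI:
  alloy Q: E = 72.10 GPa, ρ = 2675 kg/m³
  alloy V: E = 191.7 GPa, ρ = 8020 kg/m³
  alloy Q: M = 1.56×10⁻³
  alloy V: M = 0.719×10⁻³
Highest index: alloy Q.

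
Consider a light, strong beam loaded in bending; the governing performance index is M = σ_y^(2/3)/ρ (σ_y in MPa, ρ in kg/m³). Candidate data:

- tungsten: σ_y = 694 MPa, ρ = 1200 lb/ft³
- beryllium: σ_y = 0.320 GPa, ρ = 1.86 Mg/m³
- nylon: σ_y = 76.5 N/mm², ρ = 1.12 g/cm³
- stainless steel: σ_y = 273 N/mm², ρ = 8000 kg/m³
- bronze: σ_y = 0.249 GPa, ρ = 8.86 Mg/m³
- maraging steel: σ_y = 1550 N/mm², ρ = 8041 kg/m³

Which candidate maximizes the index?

beryllium

Normalizing units and computing the index:
  tungsten: σ_y = 694.0 MPa, ρ = 19220 kg/m³
  beryllium: σ_y = 320.0 MPa, ρ = 1860 kg/m³
  nylon: σ_y = 76.50 MPa, ρ = 1120 kg/m³
  stainless steel: σ_y = 273.0 MPa, ρ = 8000 kg/m³
  bronze: σ_y = 249.0 MPa, ρ = 8860 kg/m³
  maraging steel: σ_y = 1550 MPa, ρ = 8041 kg/m³
  beryllium: M = 25.2×10⁻³
  maraging steel: M = 16.7×10⁻³
  nylon: M = 16.1×10⁻³
  stainless steel: M = 5.26×10⁻³
  bronze: M = 4.47×10⁻³
  tungsten: M = 4.08×10⁻³
The maximum is for beryllium.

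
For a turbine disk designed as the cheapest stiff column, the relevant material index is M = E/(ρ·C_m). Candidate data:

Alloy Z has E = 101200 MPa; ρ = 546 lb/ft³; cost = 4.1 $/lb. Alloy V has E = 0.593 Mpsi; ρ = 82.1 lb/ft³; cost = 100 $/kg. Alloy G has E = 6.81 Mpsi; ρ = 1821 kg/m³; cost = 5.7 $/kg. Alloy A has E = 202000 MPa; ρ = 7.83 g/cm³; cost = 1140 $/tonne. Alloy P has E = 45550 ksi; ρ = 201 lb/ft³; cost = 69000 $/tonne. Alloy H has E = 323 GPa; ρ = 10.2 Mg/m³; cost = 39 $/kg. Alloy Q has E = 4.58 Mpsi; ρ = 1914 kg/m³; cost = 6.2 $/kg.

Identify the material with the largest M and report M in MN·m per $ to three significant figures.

alloy A, M = 22.6 MN·m per $

Normalizing units and computing the index:
  alloy Z: E = 101.2 GPa, ρ = 8746 kg/m³, cost = 9.039 $/kg
  alloy V: E = 4.089 GPa, ρ = 1315 kg/m³, cost = 100.0 $/kg
  alloy G: E = 46.95 GPa, ρ = 1821 kg/m³, cost = 5.700 $/kg
  alloy A: E = 202.0 GPa, ρ = 7830 kg/m³, cost = 1.140 $/kg
  alloy P: E = 314.1 GPa, ρ = 3220 kg/m³, cost = 69.00 $/kg
  alloy H: E = 323.0 GPa, ρ = 10200 kg/m³, cost = 39.00 $/kg
  alloy Q: E = 31.58 GPa, ρ = 1914 kg/m³, cost = 6.200 $/kg
  alloy A: M = 22.6 MN·m per $
  alloy G: M = 4.52 MN·m per $
  alloy Q: M = 2.66 MN·m per $
  alloy P: M = 1.41 MN·m per $
  alloy Z: M = 1.28 MN·m per $
  alloy H: M = 0.812 MN·m per $
  alloy V: M = 0.0311 MN·m per $
Highest index: alloy A.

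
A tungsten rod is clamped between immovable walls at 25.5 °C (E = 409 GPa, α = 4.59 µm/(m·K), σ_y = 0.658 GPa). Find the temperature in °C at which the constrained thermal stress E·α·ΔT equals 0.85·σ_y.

323 °C

σ_y = 0.658 GPa = 658.0 MPa.
E·α·ΔT = 559.3 MPa ⇒ ΔT = 559.3 / (409.0×10³ × 4.59×10⁻⁶) = 297.9 K.
T = 25.5 + 297.9 = 323.4 °C.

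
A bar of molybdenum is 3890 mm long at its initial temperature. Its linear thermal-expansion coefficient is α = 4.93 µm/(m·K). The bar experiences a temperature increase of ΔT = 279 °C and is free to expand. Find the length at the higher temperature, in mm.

ΔL = α·L₀·ΔT = 4.93×10⁻⁶ × 3890 mm × 279.0 K = 5.35 mm.
L = L₀ + ΔL = 3890 + 5.35 = 3895.4 mm.

3895.4 mm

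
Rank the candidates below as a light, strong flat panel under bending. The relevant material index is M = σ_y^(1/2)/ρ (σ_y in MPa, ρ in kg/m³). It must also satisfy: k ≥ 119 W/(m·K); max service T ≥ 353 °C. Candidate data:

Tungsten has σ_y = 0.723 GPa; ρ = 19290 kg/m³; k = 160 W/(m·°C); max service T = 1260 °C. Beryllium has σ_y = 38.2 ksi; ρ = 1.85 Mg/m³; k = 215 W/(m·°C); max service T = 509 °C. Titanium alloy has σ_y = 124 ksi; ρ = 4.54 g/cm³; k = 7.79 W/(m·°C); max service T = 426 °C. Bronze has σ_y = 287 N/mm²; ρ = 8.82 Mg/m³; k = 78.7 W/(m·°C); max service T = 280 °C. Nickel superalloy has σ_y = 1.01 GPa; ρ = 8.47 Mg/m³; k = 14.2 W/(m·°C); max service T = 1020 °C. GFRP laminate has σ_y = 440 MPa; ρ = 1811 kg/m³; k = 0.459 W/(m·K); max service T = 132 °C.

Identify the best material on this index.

beryllium

Screen on constraints: k ≥ 119 W/(m·K); max service T ≥ 353 °C. Survivors: tungsten, beryllium.
Normalizing units and computing the index:
  tungsten: σ_y = 723.0 MPa, ρ = 19290 kg/m³
  beryllium: σ_y = 263.4 MPa, ρ = 1850 kg/m³
  beryllium: M = 8.77×10⁻³
  tungsten: M = 1.39×10⁻³
Beryllium ranks first.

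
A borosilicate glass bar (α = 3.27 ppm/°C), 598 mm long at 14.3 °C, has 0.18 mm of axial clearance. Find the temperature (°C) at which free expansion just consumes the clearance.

α·L₀·ΔT = 0.18 mm ⇒ ΔT = 0.18 / (3.27×10⁻⁶ × 598.0) = 92.05 K.
T = 14.3 + 92.05 = 106.3 °C.

106 °C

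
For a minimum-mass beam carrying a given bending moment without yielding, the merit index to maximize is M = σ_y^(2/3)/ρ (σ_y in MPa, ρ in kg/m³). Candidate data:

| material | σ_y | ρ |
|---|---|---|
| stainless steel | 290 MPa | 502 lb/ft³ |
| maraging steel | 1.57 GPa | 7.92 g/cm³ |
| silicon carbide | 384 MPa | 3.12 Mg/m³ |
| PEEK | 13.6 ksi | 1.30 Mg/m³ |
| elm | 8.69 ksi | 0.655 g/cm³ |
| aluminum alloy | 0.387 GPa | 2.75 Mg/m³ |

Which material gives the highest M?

Putting every candidate on a common basis:
  stainless steel: σ_y = 290.0 MPa, ρ = 8041 kg/m³
  maraging steel: σ_y = 1570 MPa, ρ = 7920 kg/m³
  silicon carbide: σ_y = 384.0 MPa, ρ = 3120 kg/m³
  PEEK: σ_y = 93.77 MPa, ρ = 1300 kg/m³
  elm: σ_y = 59.92 MPa, ρ = 655.0 kg/m³
  aluminum alloy: σ_y = 387.0 MPa, ρ = 2750 kg/m³
  elm: M = 23.4×10⁻³
  aluminum alloy: M = 19.3×10⁻³
  maraging steel: M = 17.1×10⁻³
  silicon carbide: M = 16.9×10⁻³
  PEEK: M = 15.9×10⁻³
  stainless steel: M = 5.45×10⁻³
Elm has the largest M.

elm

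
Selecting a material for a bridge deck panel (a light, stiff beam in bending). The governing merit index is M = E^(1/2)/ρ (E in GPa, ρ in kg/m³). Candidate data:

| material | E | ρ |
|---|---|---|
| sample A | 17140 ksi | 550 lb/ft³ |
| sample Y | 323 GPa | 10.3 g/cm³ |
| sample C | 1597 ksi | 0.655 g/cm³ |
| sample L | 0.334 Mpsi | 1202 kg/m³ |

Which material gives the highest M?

sample C

Convert each candidate to consistent units, then evaluate M:
  sample A: E = 118.2 GPa, ρ = 8810 kg/m³
  sample Y: E = 323.0 GPa, ρ = 10300 kg/m³
  sample C: E = 11.01 GPa, ρ = 655.0 kg/m³
  sample L: E = 2.303 GPa, ρ = 1202 kg/m³
  sample C: M = 5.07×10⁻³
  sample Y: M = 1.74×10⁻³
  sample L: M = 1.26×10⁻³
  sample A: M = 1.23×10⁻³
Sample C has the largest M.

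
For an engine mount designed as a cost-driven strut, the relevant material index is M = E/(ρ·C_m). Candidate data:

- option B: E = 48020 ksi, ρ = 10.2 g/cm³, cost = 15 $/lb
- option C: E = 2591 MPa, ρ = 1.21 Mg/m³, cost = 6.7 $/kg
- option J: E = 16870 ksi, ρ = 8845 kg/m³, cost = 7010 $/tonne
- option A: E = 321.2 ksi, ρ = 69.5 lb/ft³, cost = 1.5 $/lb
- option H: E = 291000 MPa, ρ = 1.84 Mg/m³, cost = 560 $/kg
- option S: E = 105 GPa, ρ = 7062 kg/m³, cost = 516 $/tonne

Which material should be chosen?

option S

Putting every candidate on a common basis:
  option B: E = 331.1 GPa, ρ = 10200 kg/m³, cost = 33.07 $/kg
  option C: E = 2.591 GPa, ρ = 1210 kg/m³, cost = 6.700 $/kg
  option J: E = 116.3 GPa, ρ = 8845 kg/m³, cost = 7.010 $/kg
  option A: E = 2.215 GPa, ρ = 1113 kg/m³, cost = 3.307 $/kg
  option H: E = 291.0 GPa, ρ = 1840 kg/m³, cost = 560.0 $/kg
  option S: E = 105.0 GPa, ρ = 7062 kg/m³, cost = 0.5160 $/kg
  option S: M = 28.8 MN·m per $
  option J: M = 1.88 MN·m per $
  option B: M = 0.982 MN·m per $
  option A: M = 0.602 MN·m per $
  option C: M = 0.320 MN·m per $
  option H: M = 0.282 MN·m per $
The maximum is for option S.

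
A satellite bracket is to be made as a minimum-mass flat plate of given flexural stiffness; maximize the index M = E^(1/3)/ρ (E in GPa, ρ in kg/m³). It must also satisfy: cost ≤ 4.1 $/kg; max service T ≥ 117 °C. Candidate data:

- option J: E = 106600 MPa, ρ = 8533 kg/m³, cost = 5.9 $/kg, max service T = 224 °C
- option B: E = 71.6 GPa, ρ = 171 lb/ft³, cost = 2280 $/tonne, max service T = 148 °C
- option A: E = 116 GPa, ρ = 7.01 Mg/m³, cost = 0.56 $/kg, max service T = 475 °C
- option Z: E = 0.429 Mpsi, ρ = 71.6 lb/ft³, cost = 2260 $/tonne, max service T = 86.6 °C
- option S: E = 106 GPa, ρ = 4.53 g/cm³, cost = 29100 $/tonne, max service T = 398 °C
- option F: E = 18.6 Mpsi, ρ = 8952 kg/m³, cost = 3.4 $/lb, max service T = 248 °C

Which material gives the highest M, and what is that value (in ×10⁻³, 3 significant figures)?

Screen on constraints: cost ≤ 4.1 $/kg; max service T ≥ 117 °C. Survivors: option B, option A.
After converting to SI:
  option B: E = 71.60 GPa, ρ = 2739 kg/m³
  option A: E = 116.0 GPa, ρ = 7010 kg/m³
  option B: M = 1.52×10⁻³
  option A: M = 0.696×10⁻³
Option B ranks first.

option B, M = 1.52×10⁻³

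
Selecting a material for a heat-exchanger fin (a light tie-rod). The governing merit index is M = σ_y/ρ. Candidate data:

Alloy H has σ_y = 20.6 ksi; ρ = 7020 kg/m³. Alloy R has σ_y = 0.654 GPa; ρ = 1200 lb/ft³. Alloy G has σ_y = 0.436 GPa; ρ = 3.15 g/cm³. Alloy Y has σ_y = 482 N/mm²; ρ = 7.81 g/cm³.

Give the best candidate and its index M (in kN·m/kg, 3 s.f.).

Normalizing units and computing the index:
  alloy H: σ_y = 142.0 MPa, ρ = 7020 kg/m³
  alloy R: σ_y = 654.0 MPa, ρ = 19220 kg/m³
  alloy G: σ_y = 436.0 MPa, ρ = 3150 kg/m³
  alloy Y: σ_y = 482.0 MPa, ρ = 7810 kg/m³
  alloy G: M = 138 kN·m/kg
  alloy Y: M = 61.7 kN·m/kg
  alloy R: M = 34.0 kN·m/kg
  alloy H: M = 20.2 kN·m/kg
The maximum is for alloy G.

alloy G, M = 138 kN·m/kg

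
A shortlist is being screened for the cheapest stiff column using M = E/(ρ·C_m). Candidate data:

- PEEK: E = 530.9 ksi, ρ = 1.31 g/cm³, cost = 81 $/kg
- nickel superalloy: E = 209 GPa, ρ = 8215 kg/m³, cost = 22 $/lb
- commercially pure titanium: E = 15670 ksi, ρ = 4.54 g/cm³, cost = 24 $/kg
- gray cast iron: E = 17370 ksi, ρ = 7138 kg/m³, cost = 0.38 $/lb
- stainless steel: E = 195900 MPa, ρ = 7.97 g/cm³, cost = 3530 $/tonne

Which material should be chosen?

gray cast iron

In SI units:
  PEEK: E = 3.660 GPa, ρ = 1310 kg/m³, cost = 81.00 $/kg
  nickel superalloy: E = 209.0 GPa, ρ = 8215 kg/m³, cost = 48.50 $/kg
  commercially pure titanium: E = 108.0 GPa, ρ = 4540 kg/m³, cost = 24.00 $/kg
  gray cast iron: E = 119.8 GPa, ρ = 7138 kg/m³, cost = 0.8377 $/kg
  stainless steel: E = 195.9 GPa, ρ = 7970 kg/m³, cost = 3.530 $/kg
  gray cast iron: M = 20.0 MN·m per $
  stainless steel: M = 6.96 MN·m per $
  commercially pure titanium: M = 0.992 MN·m per $
  nickel superalloy: M = 0.525 MN·m per $
  PEEK: M = 0.0345 MN·m per $
Highest index: gray cast iron.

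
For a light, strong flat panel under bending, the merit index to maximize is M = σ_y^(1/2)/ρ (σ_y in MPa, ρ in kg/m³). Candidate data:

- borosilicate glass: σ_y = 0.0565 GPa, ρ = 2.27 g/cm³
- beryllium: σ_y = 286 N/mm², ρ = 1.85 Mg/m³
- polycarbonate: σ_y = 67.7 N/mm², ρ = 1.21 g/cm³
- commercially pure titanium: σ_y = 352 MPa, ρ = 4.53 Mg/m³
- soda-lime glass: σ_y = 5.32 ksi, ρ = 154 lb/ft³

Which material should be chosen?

beryllium

After converting to SI:
  borosilicate glass: σ_y = 56.50 MPa, ρ = 2270 kg/m³
  beryllium: σ_y = 286.0 MPa, ρ = 1850 kg/m³
  polycarbonate: σ_y = 67.70 MPa, ρ = 1210 kg/m³
  commercially pure titanium: σ_y = 352.0 MPa, ρ = 4530 kg/m³
  soda-lime glass: σ_y = 36.68 MPa, ρ = 2467 kg/m³
  beryllium: M = 9.14×10⁻³
  polycarbonate: M = 6.80×10⁻³
  commercially pure titanium: M = 4.14×10⁻³
  borosilicate glass: M = 3.31×10⁻³
  soda-lime glass: M = 2.46×10⁻³
The maximum is for beryllium.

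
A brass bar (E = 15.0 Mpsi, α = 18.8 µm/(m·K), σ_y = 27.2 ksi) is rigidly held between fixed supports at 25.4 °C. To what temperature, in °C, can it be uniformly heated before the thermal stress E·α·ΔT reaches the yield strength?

E = 15.0 Mpsi = 103.4 GPa.
σ_y = 27.2 ksi = 187.5 MPa.
E·α·ΔT = 187.5 MPa ⇒ ΔT = 187.5 / (103.4×10³ × 18.8×10⁻⁶) = 96.45 K.
T = 25.4 + 96.45 = 121.9 °C.

122 °C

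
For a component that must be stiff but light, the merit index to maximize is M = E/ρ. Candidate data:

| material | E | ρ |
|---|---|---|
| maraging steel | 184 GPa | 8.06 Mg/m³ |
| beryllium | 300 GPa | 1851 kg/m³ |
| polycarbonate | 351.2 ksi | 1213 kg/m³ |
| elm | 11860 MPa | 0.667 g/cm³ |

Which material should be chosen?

beryllium

After converting to SI:
  maraging steel: E = 184.0 GPa, ρ = 8060 kg/m³
  beryllium: E = 300.0 GPa, ρ = 1851 kg/m³
  polycarbonate: E = 2.421 GPa, ρ = 1213 kg/m³
  elm: E = 11.86 GPa, ρ = 667.0 kg/m³
  beryllium: M = 162 MN·m/kg
  maraging steel: M = 22.8 MN·m/kg
  elm: M = 17.8 MN·m/kg
  polycarbonate: M = 2.00 MN·m/kg
Beryllium has the largest M.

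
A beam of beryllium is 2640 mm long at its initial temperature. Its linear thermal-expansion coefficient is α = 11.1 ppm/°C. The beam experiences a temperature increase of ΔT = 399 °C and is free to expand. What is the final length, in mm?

2651.7 mm

ΔL = α·L₀·ΔT = 11.1×10⁻⁶ × 2640 mm × 399.0 K = 11.7 mm.
L = L₀ + ΔL = 2640 + 11.7 = 2651.7 mm.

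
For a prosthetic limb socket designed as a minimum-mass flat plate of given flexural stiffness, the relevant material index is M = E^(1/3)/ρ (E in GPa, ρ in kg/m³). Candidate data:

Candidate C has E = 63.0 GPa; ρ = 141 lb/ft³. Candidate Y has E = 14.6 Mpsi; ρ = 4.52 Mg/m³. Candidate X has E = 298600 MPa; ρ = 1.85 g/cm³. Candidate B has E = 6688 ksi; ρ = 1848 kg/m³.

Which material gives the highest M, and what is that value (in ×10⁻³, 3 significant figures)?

candidate X, M = 3.61×10⁻³

Putting every candidate on a common basis:
  candidate C: E = 63.00 GPa, ρ = 2259 kg/m³
  candidate Y: E = 100.7 GPa, ρ = 4520 kg/m³
  candidate X: E = 298.6 GPa, ρ = 1850 kg/m³
  candidate B: E = 46.11 GPa, ρ = 1848 kg/m³
  candidate X: M = 3.61×10⁻³
  candidate B: M = 1.94×10⁻³
  candidate C: M = 1.76×10⁻³
  candidate Y: M = 1.03×10⁻³
Candidate X has the largest M.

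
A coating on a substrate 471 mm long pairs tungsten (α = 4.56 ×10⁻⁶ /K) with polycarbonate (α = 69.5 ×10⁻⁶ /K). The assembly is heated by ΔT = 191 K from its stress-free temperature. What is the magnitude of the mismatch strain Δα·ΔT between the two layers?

Δα = |4.56 − 69.5|×10⁻⁶/K = 64.9×10⁻⁶/K.
Mismatch strain = Δα·ΔT = 64.9×10⁻⁶ × 191.0 = 0.0124.

0.0124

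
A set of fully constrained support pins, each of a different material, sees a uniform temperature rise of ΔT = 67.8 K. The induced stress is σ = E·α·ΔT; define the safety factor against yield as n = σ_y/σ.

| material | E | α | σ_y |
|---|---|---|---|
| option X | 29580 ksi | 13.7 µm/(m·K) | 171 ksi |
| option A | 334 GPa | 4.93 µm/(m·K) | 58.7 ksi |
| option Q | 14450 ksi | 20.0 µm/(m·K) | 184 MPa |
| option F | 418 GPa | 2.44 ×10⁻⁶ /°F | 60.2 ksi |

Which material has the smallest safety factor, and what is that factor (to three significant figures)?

option Q, n = 1.36

In consistent units (E in GPa, α in ×10⁻⁶/K, σ_y in MPa):
  option X: E = 203.9, α = 13.7, σ_y = 1179 → σ = 189 MPa, n = 6.22
  option A: E = 334.0, α = 4.93, σ_y = 404.7 → σ = 112 MPa, n = 3.63
  option Q: E = 99.63, α = 20.0, σ_y = 184.0 → σ = 135 MPa, n = 1.36
  option F: E = 418.0, α = 4.39, σ_y = 415.1 → σ = 124 MPa, n = 3.33
The minimum is option Q at n = 1.36.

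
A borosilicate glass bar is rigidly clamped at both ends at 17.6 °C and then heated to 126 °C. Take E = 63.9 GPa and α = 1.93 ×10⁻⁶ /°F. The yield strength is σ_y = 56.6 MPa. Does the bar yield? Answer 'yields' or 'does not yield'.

does not yield

α = 1.93×10⁻⁶/°F × 9/5 = 3.47×10⁻⁶/K.
ΔT = 108.4 K. Constrained thermal stress σ = E·α·ΔT = 63.90×10³ MPa × 3.47×10⁻⁶ × 108.4 = 24.1 MPa (compressive).
Compare to σ_y = 56.6 MPa: σ < σ_y, so it does not yield.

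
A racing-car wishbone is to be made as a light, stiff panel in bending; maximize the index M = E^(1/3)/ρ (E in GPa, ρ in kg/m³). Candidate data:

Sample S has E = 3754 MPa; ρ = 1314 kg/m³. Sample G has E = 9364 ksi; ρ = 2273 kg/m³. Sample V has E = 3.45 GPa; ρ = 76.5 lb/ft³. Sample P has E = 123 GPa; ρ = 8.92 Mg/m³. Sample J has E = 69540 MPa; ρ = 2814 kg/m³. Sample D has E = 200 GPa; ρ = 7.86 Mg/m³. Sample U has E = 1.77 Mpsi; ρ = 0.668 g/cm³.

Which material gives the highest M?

sample U

In SI units:
  sample S: E = 3.754 GPa, ρ = 1314 kg/m³
  sample G: E = 64.56 GPa, ρ = 2273 kg/m³
  sample V: E = 3.450 GPa, ρ = 1225 kg/m³
  sample P: E = 123.0 GPa, ρ = 8920 kg/m³
  sample J: E = 69.54 GPa, ρ = 2814 kg/m³
  sample D: E = 200.0 GPa, ρ = 7860 kg/m³
  sample U: E = 12.20 GPa, ρ = 668.0 kg/m³
  sample U: M = 3.45×10⁻³
  sample G: M = 1.76×10⁻³
  sample J: M = 1.46×10⁻³
  sample V: M = 1.23×10⁻³
  sample S: M = 1.18×10⁻³
  sample D: M = 0.744×10⁻³
  sample P: M = 0.558×10⁻³
Highest index: sample U.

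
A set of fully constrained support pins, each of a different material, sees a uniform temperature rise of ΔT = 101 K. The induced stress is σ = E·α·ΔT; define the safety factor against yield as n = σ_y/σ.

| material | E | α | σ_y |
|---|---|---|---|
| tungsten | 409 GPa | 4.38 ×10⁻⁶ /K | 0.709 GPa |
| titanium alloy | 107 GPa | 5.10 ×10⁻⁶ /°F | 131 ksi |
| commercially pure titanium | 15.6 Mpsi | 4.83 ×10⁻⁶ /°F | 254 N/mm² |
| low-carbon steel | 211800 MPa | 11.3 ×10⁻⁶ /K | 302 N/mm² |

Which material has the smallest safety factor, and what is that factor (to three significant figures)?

Converting E to GPa, α to ×10⁻⁶/K, σ_y to MPa, then σ and n for each:
  tungsten: E = 409.0, α = 4.38, σ_y = 709.0 → σ = 181 MPa, n = 3.92
  titanium alloy: E = 107.0, α = 9.18, σ_y = 903.2 → σ = 99.2 MPa, n = 9.10
  commercially pure titanium: E = 107.6, α = 8.69, σ_y = 254.0 → σ = 94.4 MPa, n = 2.69
  low-carbon steel: E = 211.8, α = 11.3, σ_y = 302.0 → σ = 242 MPa, n = 1.25
The minimum is low-carbon steel at n = 1.25.

low-carbon steel, n = 1.25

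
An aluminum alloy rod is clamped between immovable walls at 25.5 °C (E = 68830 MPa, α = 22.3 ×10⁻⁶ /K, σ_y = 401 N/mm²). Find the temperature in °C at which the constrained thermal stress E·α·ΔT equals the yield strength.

287 °C

E = 68830 MPa = 68.83 GPa.
σ_y = 401 N/mm² = 401.0 MPa.
E·α·ΔT = 401.0 MPa ⇒ ΔT = 401.0 / (68.83×10³ × 22.3×10⁻⁶) = 261.3 K.
T = 25.5 + 261.3 = 286.8 °C.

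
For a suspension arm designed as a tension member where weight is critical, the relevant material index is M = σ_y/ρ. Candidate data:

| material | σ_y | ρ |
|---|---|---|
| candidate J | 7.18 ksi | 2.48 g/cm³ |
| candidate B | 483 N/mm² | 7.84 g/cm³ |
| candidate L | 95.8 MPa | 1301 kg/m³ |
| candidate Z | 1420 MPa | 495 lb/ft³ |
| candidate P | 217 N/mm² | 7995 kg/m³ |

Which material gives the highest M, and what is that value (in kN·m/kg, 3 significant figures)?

candidate Z, M = 179 kN·m/kg

In SI units:
  candidate J: σ_y = 49.50 MPa, ρ = 2480 kg/m³
  candidate B: σ_y = 483.0 MPa, ρ = 7840 kg/m³
  candidate L: σ_y = 95.80 MPa, ρ = 1301 kg/m³
  candidate Z: σ_y = 1420 MPa, ρ = 7929 kg/m³
  candidate P: σ_y = 217.0 MPa, ρ = 7995 kg/m³
  candidate Z: M = 179 kN·m/kg
  candidate L: M = 73.6 kN·m/kg
  candidate B: M = 61.6 kN·m/kg
  candidate P: M = 27.1 kN·m/kg
  candidate J: M = 20.0 kN·m/kg
The maximum is for candidate Z.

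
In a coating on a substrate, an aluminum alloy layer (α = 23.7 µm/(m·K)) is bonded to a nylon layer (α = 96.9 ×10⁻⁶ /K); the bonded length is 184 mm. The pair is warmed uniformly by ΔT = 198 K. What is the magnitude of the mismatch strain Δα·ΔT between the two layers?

0.0145

Δα = |23.7 − 96.9|×10⁻⁶/K = 73.2×10⁻⁶/K.
Mismatch strain = Δα·ΔT = 73.2×10⁻⁶ × 198.0 = 0.0145.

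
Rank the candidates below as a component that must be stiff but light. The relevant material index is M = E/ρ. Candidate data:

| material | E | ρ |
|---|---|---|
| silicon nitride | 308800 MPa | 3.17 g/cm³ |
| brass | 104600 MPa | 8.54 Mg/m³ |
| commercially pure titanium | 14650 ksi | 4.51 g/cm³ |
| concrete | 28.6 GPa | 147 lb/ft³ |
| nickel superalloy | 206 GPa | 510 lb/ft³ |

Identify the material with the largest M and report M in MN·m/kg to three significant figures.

silicon nitride, M = 97.4 MN·m/kg

In SI units:
  silicon nitride: E = 308.8 GPa, ρ = 3170 kg/m³
  brass: E = 104.6 GPa, ρ = 8540 kg/m³
  commercially pure titanium: E = 101.0 GPa, ρ = 4510 kg/m³
  concrete: E = 28.60 GPa, ρ = 2355 kg/m³
  nickel superalloy: E = 206.0 GPa, ρ = 8169 kg/m³
  silicon nitride: M = 97.4 MN·m/kg
  nickel superalloy: M = 25.2 MN·m/kg
  commercially pure titanium: M = 22.4 MN·m/kg
  brass: M = 12.2 MN·m/kg
  concrete: M = 12.1 MN·m/kg
The maximum is for silicon nitride.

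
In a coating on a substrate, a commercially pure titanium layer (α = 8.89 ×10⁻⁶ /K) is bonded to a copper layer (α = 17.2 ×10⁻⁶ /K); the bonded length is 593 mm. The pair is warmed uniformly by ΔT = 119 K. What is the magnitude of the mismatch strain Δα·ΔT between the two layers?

9.89×10⁻⁴

Δα = |8.89 − 17.2|×10⁻⁶/K = 8.31×10⁻⁶/K.
Mismatch strain = Δα·ΔT = 8.31×10⁻⁶ × 119.0 = 9.89×10⁻⁴.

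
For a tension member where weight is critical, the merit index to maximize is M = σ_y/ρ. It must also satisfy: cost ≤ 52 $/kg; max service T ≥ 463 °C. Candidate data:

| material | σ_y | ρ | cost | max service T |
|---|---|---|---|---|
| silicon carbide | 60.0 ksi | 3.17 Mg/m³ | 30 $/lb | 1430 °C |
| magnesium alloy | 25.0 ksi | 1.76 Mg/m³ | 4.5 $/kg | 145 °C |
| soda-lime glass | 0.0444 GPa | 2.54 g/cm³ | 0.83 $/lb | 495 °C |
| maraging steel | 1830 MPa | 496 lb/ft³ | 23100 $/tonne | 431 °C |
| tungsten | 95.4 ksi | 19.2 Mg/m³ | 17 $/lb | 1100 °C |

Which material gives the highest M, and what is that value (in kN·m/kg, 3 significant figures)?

Screen on constraints: cost ≤ 52 $/kg; max service T ≥ 463 °C. Survivors: soda-lime glass, tungsten.
After converting to SI:
  soda-lime glass: σ_y = 44.40 MPa, ρ = 2540 kg/m³
  tungsten: σ_y = 657.8 MPa, ρ = 19200 kg/m³
  tungsten: M = 34.3 kN·m/kg
  soda-lime glass: M = 17.5 kN·m/kg
Tungsten ranks first.

tungsten, M = 34.3 kN·m/kg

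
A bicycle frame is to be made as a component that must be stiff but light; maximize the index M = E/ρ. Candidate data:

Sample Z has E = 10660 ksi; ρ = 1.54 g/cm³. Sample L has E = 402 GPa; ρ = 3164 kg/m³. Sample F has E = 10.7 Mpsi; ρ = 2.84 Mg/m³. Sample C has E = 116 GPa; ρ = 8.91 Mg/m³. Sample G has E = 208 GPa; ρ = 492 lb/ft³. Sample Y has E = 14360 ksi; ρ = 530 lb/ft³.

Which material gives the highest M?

After converting to SI:
  sample Z: E = 73.50 GPa, ρ = 1540 kg/m³
  sample L: E = 402.0 GPa, ρ = 3164 kg/m³
  sample F: E = 73.77 GPa, ρ = 2840 kg/m³
  sample C: E = 116.0 GPa, ρ = 8910 kg/m³
  sample G: E = 208.0 GPa, ρ = 7881 kg/m³
  sample Y: E = 99.01 GPa, ρ = 8490 kg/m³
  sample L: M = 127 MN·m/kg
  sample Z: M = 47.7 MN·m/kg
  sample G: M = 26.4 MN·m/kg
  sample F: M = 26.0 MN·m/kg
  sample C: M = 13.0 MN·m/kg
  sample Y: M = 11.7 MN·m/kg
The maximum is for sample L.

sample L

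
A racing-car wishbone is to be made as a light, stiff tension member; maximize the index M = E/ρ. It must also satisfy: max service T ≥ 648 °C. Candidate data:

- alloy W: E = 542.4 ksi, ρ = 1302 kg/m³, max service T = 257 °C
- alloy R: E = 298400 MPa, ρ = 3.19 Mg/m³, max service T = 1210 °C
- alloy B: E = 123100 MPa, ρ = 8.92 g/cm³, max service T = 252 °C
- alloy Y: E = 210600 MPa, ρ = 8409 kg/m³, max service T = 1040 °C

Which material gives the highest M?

Screen on constraints: max service T ≥ 648 °C. Survivors: alloy R, alloy Y.
Putting every candidate on a common basis:
  alloy R: E = 298.4 GPa, ρ = 3190 kg/m³
  alloy Y: E = 210.6 GPa, ρ = 8409 kg/m³
  alloy R: M = 93.5 MN·m/kg
  alloy Y: M = 25.0 MN·m/kg
Alloy R has the largest M.

alloy R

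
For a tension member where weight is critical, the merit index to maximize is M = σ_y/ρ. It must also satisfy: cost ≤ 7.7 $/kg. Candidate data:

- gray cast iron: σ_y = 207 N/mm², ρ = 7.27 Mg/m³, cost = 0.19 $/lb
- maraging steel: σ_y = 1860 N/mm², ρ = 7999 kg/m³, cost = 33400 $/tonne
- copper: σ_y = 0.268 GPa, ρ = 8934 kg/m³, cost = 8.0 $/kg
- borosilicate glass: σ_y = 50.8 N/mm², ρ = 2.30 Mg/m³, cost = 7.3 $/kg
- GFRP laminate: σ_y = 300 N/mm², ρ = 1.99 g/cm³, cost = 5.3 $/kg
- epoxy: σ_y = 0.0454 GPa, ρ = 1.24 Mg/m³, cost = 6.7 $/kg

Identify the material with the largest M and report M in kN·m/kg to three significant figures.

GFRP laminate, M = 151 kN·m/kg

Screen on constraints: cost ≤ 7.7 $/kg. Survivors: gray cast iron, borosilicate glass, GFRP laminate, epoxy.
After converting to SI:
  gray cast iron: σ_y = 207.0 MPa, ρ = 7270 kg/m³
  borosilicate glass: σ_y = 50.80 MPa, ρ = 2300 kg/m³
  GFRP laminate: σ_y = 300.0 MPa, ρ = 1990 kg/m³
  epoxy: σ_y = 45.40 MPa, ρ = 1240 kg/m³
  GFRP laminate: M = 151 kN·m/kg
  epoxy: M = 36.6 kN·m/kg
  gray cast iron: M = 28.5 kN·m/kg
  borosilicate glass: M = 22.1 kN·m/kg
Highest index: GFRP laminate.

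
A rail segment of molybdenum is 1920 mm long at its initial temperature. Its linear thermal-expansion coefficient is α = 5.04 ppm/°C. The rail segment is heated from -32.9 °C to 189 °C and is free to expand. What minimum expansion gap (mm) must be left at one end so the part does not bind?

ΔT = 189 − (-32.9) = 221.9 K.
ΔL = α·L₀·ΔT = 5.04×10⁻⁶ × 1920 mm × 221.9 K = 2.15 mm.

2.15 mm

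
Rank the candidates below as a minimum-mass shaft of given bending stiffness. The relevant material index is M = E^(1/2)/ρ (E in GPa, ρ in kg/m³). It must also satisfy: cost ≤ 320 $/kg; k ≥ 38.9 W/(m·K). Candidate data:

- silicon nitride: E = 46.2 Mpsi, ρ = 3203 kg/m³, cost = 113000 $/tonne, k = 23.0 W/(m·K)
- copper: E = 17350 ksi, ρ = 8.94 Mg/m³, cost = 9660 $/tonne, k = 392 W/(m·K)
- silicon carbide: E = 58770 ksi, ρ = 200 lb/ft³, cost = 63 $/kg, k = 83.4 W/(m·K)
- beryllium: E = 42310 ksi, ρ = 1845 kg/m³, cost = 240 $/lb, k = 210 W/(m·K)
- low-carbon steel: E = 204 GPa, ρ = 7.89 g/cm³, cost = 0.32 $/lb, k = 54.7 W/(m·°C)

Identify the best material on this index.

silicon carbide

Screen on constraints: cost ≤ 320 $/kg; k ≥ 38.9 W/(m·K). Survivors: copper, silicon carbide, low-carbon steel.
After converting to SI:
  copper: E = 119.6 GPa, ρ = 8940 kg/m³
  silicon carbide: E = 405.2 GPa, ρ = 3204 kg/m³
  low-carbon steel: E = 204.0 GPa, ρ = 7890 kg/m³
  silicon carbide: M = 6.28×10⁻³
  low-carbon steel: M = 1.81×10⁻³
  copper: M = 1.22×10⁻³
The maximum is for silicon carbide.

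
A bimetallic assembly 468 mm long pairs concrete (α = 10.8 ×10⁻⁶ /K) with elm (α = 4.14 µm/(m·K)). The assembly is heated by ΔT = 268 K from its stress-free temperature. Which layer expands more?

α(concrete) = 10.8×10⁻⁶/K vs α(elm) = 4.14×10⁻⁶/K.
Higher α expands more for the same ΔT: concrete.

concrete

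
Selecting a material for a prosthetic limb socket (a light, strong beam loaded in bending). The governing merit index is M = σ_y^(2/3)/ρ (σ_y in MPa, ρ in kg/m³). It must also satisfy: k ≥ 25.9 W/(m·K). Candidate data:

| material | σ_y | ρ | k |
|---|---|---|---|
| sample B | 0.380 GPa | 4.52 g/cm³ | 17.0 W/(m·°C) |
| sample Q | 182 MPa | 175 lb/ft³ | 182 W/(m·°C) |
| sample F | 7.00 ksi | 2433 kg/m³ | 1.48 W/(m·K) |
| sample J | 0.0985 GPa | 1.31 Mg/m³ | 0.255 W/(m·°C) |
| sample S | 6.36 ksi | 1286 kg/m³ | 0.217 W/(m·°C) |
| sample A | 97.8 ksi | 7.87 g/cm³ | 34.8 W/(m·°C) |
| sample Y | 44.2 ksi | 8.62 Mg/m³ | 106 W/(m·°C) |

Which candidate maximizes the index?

sample Q

Screen on constraints: k ≥ 25.9 W/(m·K). Survivors: sample Q, sample A, sample Y.
Convert each candidate to consistent units, then evaluate M:
  sample Q: σ_y = 182.0 MPa, ρ = 2803 kg/m³
  sample A: σ_y = 674.3 MPa, ρ = 7870 kg/m³
  sample Y: σ_y = 304.7 MPa, ρ = 8620 kg/m³
  sample Q: M = 11.5×10⁻³
  sample A: M = 9.77×10⁻³
  sample Y: M = 5.25×10⁻³
Sample Q ranks first.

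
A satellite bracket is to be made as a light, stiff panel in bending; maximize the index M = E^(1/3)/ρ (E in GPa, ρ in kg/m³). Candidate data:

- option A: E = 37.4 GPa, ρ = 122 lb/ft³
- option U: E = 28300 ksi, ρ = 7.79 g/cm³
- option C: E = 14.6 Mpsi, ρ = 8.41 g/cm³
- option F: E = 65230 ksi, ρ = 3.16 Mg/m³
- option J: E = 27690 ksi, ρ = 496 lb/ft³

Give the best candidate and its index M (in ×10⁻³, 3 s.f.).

option F, M = 2.42×10⁻³

Putting every candidate on a common basis:
  option A: E = 37.40 GPa, ρ = 1954 kg/m³
  option U: E = 195.1 GPa, ρ = 7790 kg/m³
  option C: E = 100.7 GPa, ρ = 8410 kg/m³
  option F: E = 449.7 GPa, ρ = 3160 kg/m³
  option J: E = 190.9 GPa, ρ = 7945 kg/m³
  option F: M = 2.42×10⁻³
  option A: M = 1.71×10⁻³
  option U: M = 0.745×10⁻³
  option J: M = 0.725×10⁻³
  option C: M = 0.553×10⁻³
Highest index: option F.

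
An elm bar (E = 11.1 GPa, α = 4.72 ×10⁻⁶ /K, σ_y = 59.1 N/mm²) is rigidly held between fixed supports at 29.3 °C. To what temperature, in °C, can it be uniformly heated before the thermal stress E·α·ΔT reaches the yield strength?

σ_y = 59.1 N/mm² = 59.10 MPa.
E·α·ΔT = 59.10 MPa ⇒ ΔT = 59.10 / (11.10×10³ × 4.72×10⁻⁶) = 1128 K.
T = 29.3 + 1128 = 1157 °C.

1160 °C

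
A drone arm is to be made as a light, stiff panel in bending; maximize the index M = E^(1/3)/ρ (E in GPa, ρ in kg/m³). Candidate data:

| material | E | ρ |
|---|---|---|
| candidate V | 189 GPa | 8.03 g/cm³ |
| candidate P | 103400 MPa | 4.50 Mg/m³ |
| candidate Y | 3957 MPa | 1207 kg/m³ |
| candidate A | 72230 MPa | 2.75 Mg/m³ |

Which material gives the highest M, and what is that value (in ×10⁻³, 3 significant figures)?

candidate A, M = 1.51×10⁻³

Convert each candidate to consistent units, then evaluate M:
  candidate V: E = 189.0 GPa, ρ = 8030 kg/m³
  candidate P: E = 103.4 GPa, ρ = 4500 kg/m³
  candidate Y: E = 3.957 GPa, ρ = 1207 kg/m³
  candidate A: E = 72.23 GPa, ρ = 2750 kg/m³
  candidate A: M = 1.51×10⁻³
  candidate Y: M = 1.31×10⁻³
  candidate P: M = 1.04×10⁻³
  candidate V: M = 0.715×10⁻³
Candidate A has the largest M.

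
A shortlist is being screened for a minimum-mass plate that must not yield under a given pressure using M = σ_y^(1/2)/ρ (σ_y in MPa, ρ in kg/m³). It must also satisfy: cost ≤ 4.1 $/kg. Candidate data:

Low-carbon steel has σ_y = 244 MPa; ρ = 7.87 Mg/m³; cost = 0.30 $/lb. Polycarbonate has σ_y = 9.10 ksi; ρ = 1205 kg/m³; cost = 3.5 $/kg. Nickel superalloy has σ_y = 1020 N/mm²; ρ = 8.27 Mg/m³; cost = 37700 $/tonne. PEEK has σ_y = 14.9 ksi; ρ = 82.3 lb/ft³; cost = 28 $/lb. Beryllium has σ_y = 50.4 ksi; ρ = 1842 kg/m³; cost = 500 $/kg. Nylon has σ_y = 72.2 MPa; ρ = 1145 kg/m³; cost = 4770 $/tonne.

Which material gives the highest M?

Screen on constraints: cost ≤ 4.1 $/kg. Survivors: low-carbon steel, polycarbonate.
Convert each candidate to consistent units, then evaluate M:
  low-carbon steel: σ_y = 244.0 MPa, ρ = 7870 kg/m³
  polycarbonate: σ_y = 62.74 MPa, ρ = 1205 kg/m³
  polycarbonate: M = 6.57×10⁻³
  low-carbon steel: M = 1.98×10⁻³
Polycarbonate has the largest M.

polycarbonate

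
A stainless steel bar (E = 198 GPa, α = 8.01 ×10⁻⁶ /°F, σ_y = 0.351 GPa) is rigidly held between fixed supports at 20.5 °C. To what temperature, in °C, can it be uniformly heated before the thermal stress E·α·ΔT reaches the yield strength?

143 °C

α = 8.01×10⁻⁶/°F × 9/5 = 14.4×10⁻⁶/K.
σ_y = 0.351 GPa = 351.0 MPa.
E·α·ΔT = 351.0 MPa ⇒ ΔT = 351.0 / (198.0×10³ × 14.4×10⁻⁶) = 123.0 K.
T = 20.5 + 123.0 = 143.5 °C.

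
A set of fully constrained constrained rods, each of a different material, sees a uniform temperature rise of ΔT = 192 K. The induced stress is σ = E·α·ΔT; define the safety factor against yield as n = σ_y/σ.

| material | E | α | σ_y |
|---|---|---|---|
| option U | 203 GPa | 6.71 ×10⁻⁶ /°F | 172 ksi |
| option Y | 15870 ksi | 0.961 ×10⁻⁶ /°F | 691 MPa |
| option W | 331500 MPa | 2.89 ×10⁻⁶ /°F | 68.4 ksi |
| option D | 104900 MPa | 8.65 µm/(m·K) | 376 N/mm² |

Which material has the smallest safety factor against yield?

option W

Per material, after unit conversion:
  option U: E = 203.0, α = 12.1, σ_y = 1186 → σ = 471 MPa, n = 2.52
  option Y: E = 109.4, α = 1.73, σ_y = 691.0 → σ = 36.3 MPa, n = 19.0
  option W: E = 331.5, α = 5.20, σ_y = 471.6 → σ = 331 MPa, n = 1.42
  option D: E = 104.9, α = 8.65, σ_y = 376.0 → σ = 174 MPa, n = 2.16
Smallest n: option W with n = 1.42.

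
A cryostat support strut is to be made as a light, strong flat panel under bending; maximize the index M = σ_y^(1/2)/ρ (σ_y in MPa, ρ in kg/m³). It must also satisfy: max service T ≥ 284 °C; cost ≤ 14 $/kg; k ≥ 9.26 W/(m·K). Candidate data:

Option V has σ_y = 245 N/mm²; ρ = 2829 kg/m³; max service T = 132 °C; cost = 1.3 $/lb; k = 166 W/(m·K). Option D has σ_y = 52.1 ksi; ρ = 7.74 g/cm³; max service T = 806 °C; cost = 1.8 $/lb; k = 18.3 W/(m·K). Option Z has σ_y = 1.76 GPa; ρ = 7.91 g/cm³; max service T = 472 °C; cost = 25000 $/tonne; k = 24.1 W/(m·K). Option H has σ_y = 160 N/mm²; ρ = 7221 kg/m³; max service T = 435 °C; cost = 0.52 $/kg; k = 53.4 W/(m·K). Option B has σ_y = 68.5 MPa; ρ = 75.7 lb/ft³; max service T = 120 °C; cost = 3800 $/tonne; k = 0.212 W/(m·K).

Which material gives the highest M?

Screen on constraints: max service T ≥ 284 °C; cost ≤ 14 $/kg; k ≥ 9.26 W/(m·K). Survivors: option D, option H.
Putting every candidate on a common basis:
  option D: σ_y = 359.2 MPa, ρ = 7740 kg/m³
  option H: σ_y = 160.0 MPa, ρ = 7221 kg/m³
  option D: M = 2.45×10⁻³
  option H: M = 1.75×10⁻³
Option D has the largest M.

option D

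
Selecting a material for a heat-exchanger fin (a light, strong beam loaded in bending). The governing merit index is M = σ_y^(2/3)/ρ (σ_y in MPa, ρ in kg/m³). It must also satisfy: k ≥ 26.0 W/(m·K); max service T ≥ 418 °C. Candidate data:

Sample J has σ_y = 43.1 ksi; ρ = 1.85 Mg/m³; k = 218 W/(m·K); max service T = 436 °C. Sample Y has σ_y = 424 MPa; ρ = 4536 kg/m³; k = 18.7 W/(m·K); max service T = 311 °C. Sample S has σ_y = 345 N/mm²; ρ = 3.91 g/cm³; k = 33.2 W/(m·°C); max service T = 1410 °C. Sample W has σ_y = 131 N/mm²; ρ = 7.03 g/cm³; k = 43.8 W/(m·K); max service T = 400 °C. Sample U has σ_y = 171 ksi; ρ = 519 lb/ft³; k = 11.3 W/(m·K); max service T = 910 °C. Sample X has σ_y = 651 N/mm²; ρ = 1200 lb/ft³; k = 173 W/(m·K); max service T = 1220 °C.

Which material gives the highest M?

sample J

Screen on constraints: k ≥ 26.0 W/(m·K); max service T ≥ 418 °C. Survivors: sample J, sample S, sample X.
Convert each candidate to consistent units, then evaluate M:
  sample J: σ_y = 297.2 MPa, ρ = 1850 kg/m³
  sample S: σ_y = 345.0 MPa, ρ = 3910 kg/m³
  sample X: σ_y = 651.0 MPa, ρ = 19220 kg/m³
  sample J: M = 24.1×10⁻³
  sample S: M = 12.6×10⁻³
  sample X: M = 3.91×10⁻³
The maximum is for sample J.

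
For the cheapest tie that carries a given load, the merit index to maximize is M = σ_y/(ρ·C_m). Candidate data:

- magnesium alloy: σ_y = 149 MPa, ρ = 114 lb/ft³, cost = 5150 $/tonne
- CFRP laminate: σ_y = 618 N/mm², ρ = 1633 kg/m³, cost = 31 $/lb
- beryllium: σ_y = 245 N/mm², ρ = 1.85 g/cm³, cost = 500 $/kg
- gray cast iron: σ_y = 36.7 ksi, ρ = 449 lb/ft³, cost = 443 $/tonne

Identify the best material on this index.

gray cast iron

Convert each candidate to consistent units, then evaluate M:
  magnesium alloy: σ_y = 149.0 MPa, ρ = 1826 kg/m³, cost = 5.150 $/kg
  CFRP laminate: σ_y = 618.0 MPa, ρ = 1633 kg/m³, cost = 68.34 $/kg
  beryllium: σ_y = 245.0 MPa, ρ = 1850 kg/m³, cost = 500.0 $/kg
  gray cast iron: σ_y = 253.0 MPa, ρ = 7192 kg/m³, cost = 0.4430 $/kg
  gray cast iron: M = 79.4 kN·m per $
  magnesium alloy: M = 15.8 kN·m per $
  CFRP laminate: M = 5.54 kN·m per $
  beryllium: M = 0.265 kN·m per $
Gray cast iron ranks first.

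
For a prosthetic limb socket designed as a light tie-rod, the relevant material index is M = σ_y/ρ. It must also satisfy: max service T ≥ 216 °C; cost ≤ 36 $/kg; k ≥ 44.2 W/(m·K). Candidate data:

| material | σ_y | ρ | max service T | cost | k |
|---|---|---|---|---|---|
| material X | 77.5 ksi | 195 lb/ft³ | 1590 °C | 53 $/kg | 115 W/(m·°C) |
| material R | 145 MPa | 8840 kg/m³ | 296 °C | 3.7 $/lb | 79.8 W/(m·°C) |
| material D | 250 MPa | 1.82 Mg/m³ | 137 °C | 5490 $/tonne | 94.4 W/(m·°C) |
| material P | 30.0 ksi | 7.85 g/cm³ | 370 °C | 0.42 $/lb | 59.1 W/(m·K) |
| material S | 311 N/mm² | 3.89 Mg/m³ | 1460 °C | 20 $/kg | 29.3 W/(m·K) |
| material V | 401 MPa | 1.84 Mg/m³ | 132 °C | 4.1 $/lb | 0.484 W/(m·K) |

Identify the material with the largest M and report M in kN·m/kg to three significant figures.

material P, M = 26.3 kN·m/kg

Screen on constraints: max service T ≥ 216 °C; cost ≤ 36 $/kg; k ≥ 44.2 W/(m·K). Survivors: material R, material P.
In SI units:
  material R: σ_y = 145.0 MPa, ρ = 8840 kg/m³
  material P: σ_y = 206.8 MPa, ρ = 7850 kg/m³
  material P: M = 26.3 kN·m/kg
  material R: M = 16.4 kN·m/kg
Material P ranks first.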